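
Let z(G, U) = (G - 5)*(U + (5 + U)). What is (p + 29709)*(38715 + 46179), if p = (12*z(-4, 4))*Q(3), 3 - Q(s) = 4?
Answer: 2641307022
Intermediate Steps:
Q(s) = -1 (Q(s) = 3 - 1*4 = 3 - 4 = -1)
z(G, U) = (-5 + G)*(5 + 2*U)
p = 1404 (p = (12*(-25 - 10*4 + 5*(-4) + 2*(-4)*4))*(-1) = (12*(-25 - 40 - 20 - 32))*(-1) = (12*(-117))*(-1) = -1404*(-1) = 1404)
(p + 29709)*(38715 + 46179) = (1404 + 29709)*(38715 + 46179) = 31113*84894 = 2641307022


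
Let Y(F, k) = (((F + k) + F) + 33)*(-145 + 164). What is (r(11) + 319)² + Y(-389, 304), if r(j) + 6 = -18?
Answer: 78646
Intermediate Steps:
r(j) = -24 (r(j) = -6 - 18 = -24)
Y(F, k) = 627 + 19*k + 38*F (Y(F, k) = ((k + 2*F) + 33)*19 = (33 + k + 2*F)*19 = 627 + 19*k + 38*F)
(r(11) + 319)² + Y(-389, 304) = (-24 + 319)² + (627 + 19*304 + 38*(-389)) = 295² + (627 + 5776 - 14782) = 87025 - 8379 = 78646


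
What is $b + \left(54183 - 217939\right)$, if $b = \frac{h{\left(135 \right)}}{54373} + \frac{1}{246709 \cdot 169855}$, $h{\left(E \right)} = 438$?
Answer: $- \frac{373115958255205682877}{2278487362963735} \approx -1.6376 \cdot 10^{5}$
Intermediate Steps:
$b = \frac{18354283705783}{2278487362963735}$ ($b = \frac{438}{54373} + \frac{1}{246709 \cdot 169855} = 438 \cdot \frac{1}{54373} + \frac{1}{246709} \cdot \frac{1}{169855} = \frac{438}{54373} + \frac{1}{41904757195} = \frac{18354283705783}{2278487362963735} \approx 0.0080555$)
$b + \left(54183 - 217939\right) = \frac{18354283705783}{2278487362963735} + \left(54183 - 217939\right) = \frac{18354283705783}{2278487362963735} - 163756 = - \frac{373115958255205682877}{2278487362963735}$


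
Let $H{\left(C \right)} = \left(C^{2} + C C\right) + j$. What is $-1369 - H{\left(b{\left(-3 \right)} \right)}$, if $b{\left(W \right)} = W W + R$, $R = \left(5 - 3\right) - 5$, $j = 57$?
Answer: $-1498$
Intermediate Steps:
$R = -3$ ($R = 2 - 5 = -3$)
$b{\left(W \right)} = -3 + W^{2}$ ($b{\left(W \right)} = W W - 3 = W^{2} - 3 = -3 + W^{2}$)
$H{\left(C \right)} = 57 + 2 C^{2}$ ($H{\left(C \right)} = \left(C^{2} + C C\right) + 57 = \left(C^{2} + C^{2}\right) + 57 = 2 C^{2} + 57 = 57 + 2 C^{2}$)
$-1369 - H{\left(b{\left(-3 \right)} \right)} = -1369 - \left(57 + 2 \left(-3 + \left(-3\right)^{2}\right)^{2}\right) = -1369 - \left(57 + 2 \left(-3 + 9\right)^{2}\right) = -1369 - \left(57 + 2 \cdot 6^{2}\right) = -1369 - \left(57 + 2 \cdot 36\right) = -1369 - \left(57 + 72\right) = -1369 - 129 = -1498$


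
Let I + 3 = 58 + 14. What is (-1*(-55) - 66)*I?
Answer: -759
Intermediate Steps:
I = 69 (I = -3 + (58 + 14) = -3 + 72 = 69)
(-1*(-55) - 66)*I = (-1*(-55) - 66)*69 = (55 - 66)*69 = -11*69 = -759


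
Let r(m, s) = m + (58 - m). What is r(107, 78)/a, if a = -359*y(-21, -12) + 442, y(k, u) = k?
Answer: 58/7981 ≈ 0.0072673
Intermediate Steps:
a = 7981 (a = -359*(-21) + 442 = 7539 + 442 = 7981)
r(m, s) = 58
r(107, 78)/a = 58/7981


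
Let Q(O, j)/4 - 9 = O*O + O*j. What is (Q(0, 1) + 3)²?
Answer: 1521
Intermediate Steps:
Q(O, j) = 36 + 4*O² + 4*O*j (Q(O, j) = 36 + 4*(O*O + O*j) = 36 + 4*(O² + O*j) = 36 + (4*O² + 4*O*j) = 36 + 4*O² + 4*O*j)
(Q(0, 1) + 3)² = ((36 + 4*0² + 4*0*1) + 3)² = ((36 + 4*0 + 0) + 3)² = ((36 + 0 + 0) + 3)² = (36 + 3)² = 39² = 1521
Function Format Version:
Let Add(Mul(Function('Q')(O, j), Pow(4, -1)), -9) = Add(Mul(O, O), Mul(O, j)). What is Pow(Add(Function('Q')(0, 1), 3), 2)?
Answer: 1521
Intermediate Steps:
Function('Q')(O, j) = Add(36, Mul(4, Pow(O, 2)), Mul(4, O, j)) (Function('Q')(O, j) = Add(36, Mul(4, Add(Mul(O, O), Mul(O, j)))) = Add(36, Mul(4, Add(Pow(O, 2), Mul(O, j)))) = Add(36, Add(Mul(4, Pow(O, 2)), Mul(4, O, j))) = Add(36, Mul(4, Pow(O, 2)), Mul(4, O, j)))
Pow(Add(Function('Q')(0, 1), 3), 2) = Pow(Add(Add(36, Mul(4, Pow(0, 2)), Mul(4, 0, 1)), 3), 2) = Pow(Add(Add(36, Mul(4, 0), 0), 3), 2) = Pow(Add(Add(36, 0, 0), 3), 2) = Pow(Add(36, 3), 2) = Pow(39, 2) = 1521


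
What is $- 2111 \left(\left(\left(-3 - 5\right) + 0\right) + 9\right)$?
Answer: $-2111$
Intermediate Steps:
$- 2111 \left(\left(\left(-3 - 5\right) + 0\right) + 9\right) = - 2111 \left(\left(-8 + 0\right) + 9\right) = - 2111 \left(-8 + 9\right) = \left(-2111\right) 1 = -2111$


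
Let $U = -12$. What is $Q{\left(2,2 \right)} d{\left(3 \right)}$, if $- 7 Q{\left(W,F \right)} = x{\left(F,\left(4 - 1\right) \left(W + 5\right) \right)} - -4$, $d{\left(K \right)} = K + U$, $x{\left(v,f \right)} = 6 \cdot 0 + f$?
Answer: $\frac{225}{7} \approx 32.143$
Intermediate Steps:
$x{\left(v,f \right)} = f$ ($x{\left(v,f \right)} = 0 + f = f$)
$d{\left(K \right)} = -12 + K$ ($d{\left(K \right)} = K - 12 = -12 + K$)
$Q{\left(W,F \right)} = - \frac{19}{7} - \frac{3 W}{7}$ ($Q{\left(W,F \right)} = - \frac{\left(4 - 1\right) \left(W + 5\right) - -4}{7} = - \frac{3 \left(5 + W\right) + 4}{7} = - \frac{\left(15 + 3 W\right) + 4}{7} = - \frac{19 + 3 W}{7} = - \frac{19}{7} - \frac{3 W}{7}$)
$Q{\left(2,2 \right)} d{\left(3 \right)} = \left(- \frac{19}{7} - \frac{6}{7}\right) \left(-12 + 3\right) = \left(- \frac{19}{7} - \frac{6}{7}\right) \left(-9\right) = \left(- \frac{25}{7}\right) \left(-9\right) = \frac{225}{7}$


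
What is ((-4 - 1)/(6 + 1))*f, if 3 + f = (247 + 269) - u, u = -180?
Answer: -495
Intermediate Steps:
f = 693 (f = -3 + ((247 + 269) - 1*(-180)) = -3 + (516 + 180) = -3 + 696 = 693)
((-4 - 1)/(6 + 1))*f = ((-4 - 1)/(6 + 1))*693 = (-5/7)*693 = ((1/7)*(-5))*693 = -5/7*693 = -495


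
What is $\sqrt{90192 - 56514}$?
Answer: $3 \sqrt{3742} \approx 183.52$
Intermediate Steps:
$\sqrt{90192 - 56514} = \sqrt{33678} = 3 \sqrt{3742}$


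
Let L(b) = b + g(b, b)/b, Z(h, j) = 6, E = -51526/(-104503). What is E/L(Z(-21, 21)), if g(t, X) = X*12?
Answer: 25763/940527 ≈ 0.027392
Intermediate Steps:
E = 51526/104503 (E = -51526*(-1/104503) = 51526/104503 ≈ 0.49306)
g(t, X) = 12*X
L(b) = 12 + b (L(b) = b + (12*b)/b = b + 12 = 12 + b)
E/L(Z(-21, 21)) = 51526/(104503*(12 + 6)) = (51526/104503)/18 = (51526/104503)*(1/18) = 25763/940527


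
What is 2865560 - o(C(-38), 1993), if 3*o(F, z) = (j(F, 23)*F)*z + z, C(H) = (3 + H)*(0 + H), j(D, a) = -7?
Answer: 9049839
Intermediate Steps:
C(H) = H*(3 + H) (C(H) = (3 + H)*H = H*(3 + H))
o(F, z) = z/3 - 7*F*z/3 (o(F, z) = ((-7*F)*z + z)/3 = (-7*F*z + z)/3 = (z - 7*F*z)/3 = z/3 - 7*F*z/3)
2865560 - o(C(-38), 1993) = 2865560 - 1993*(1 - (-266)*(3 - 38))/3 = 2865560 - 1993*(1 - (-266)*(-35))/3 = 2865560 - 1993*(1 - 7*1330)/3 = 2865560 - 1993*(1 - 9310)/3 = 2865560 - 1993*(-9309)/3 = 2865560 - 1*(-6184279) = 2865560 + 6184279 = 9049839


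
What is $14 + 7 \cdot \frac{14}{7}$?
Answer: $28$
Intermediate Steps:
$14 + 7 \cdot \frac{14}{7} = 14 + 7 \cdot 14 \cdot \frac{1}{7} = 14 + 7 \cdot 2 = 14 + 14 = 28$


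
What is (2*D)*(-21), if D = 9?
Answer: -378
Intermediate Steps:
(2*D)*(-21) = (2*9)*(-21) = 18*(-21) = -378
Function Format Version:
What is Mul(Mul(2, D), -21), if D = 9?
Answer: -378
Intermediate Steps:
Mul(Mul(2, D), -21) = Mul(Mul(2, 9), -21) = Mul(18, -21) = -378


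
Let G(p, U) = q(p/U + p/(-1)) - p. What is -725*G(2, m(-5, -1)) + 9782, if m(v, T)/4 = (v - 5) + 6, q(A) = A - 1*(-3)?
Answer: 84781/8 ≈ 10598.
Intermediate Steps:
q(A) = 3 + A (q(A) = A + 3 = 3 + A)
m(v, T) = 4 + 4*v (m(v, T) = 4*((v - 5) + 6) = 4*((-5 + v) + 6) = 4*(1 + v) = 4 + 4*v)
G(p, U) = 3 - 2*p + p/U (G(p, U) = (3 + (p/U + p/(-1))) - p = (3 + (p/U + p*(-1))) - p = (3 + (p/U - p)) - p = (3 + (-p + p/U)) - p = (3 - p + p/U) - p = 3 - 2*p + p/U)
-725*G(2, m(-5, -1)) + 9782 = -725*(3 - 2*2 + 2/(4 + 4*(-5))) + 9782 = -725*(3 - 4 + 2/(4 - 20)) + 9782 = -725*(3 - 4 + 2/(-16)) + 9782 = -725*(3 - 4 + 2*(-1/16)) + 9782 = -725*(3 - 4 - 1/8) + 9782 = -725*(-9/8) + 9782 = 6525/8 + 9782 = 84781/8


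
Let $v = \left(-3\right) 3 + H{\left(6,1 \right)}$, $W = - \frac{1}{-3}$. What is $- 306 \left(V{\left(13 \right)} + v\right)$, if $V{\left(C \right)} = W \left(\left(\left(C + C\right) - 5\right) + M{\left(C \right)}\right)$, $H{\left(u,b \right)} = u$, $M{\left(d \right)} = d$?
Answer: $-2550$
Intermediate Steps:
$W = \frac{1}{3}$ ($W = \left(-1\right) \left(- \frac{1}{3}\right) = \frac{1}{3} \approx 0.33333$)
$V{\left(C \right)} = - \frac{5}{3} + C$ ($V{\left(C \right)} = \frac{\left(\left(C + C\right) - 5\right) + C}{3} = \frac{\left(2 C - 5\right) + C}{3} = \frac{\left(-5 + 2 C\right) + C}{3} = \frac{-5 + 3 C}{3} = - \frac{5}{3} + C$)
$v = -3$ ($v = \left(-3\right) 3 + 6 = -9 + 6 = -3$)
$- 306 \left(V{\left(13 \right)} + v\right) = - 306 \left(\left(- \frac{5}{3} + 13\right) - 3\right) = - 306 \left(\frac{34}{3} - 3\right) = \left(-306\right) \frac{25}{3} = -2550$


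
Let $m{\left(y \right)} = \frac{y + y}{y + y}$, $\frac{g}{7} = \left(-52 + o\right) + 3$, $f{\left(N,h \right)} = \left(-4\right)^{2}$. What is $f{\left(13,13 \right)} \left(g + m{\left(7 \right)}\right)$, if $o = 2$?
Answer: $-5248$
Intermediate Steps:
$f{\left(N,h \right)} = 16$
$g = -329$ ($g = 7 \left(\left(-52 + 2\right) + 3\right) = 7 \left(-50 + 3\right) = 7 \left(-47\right) = -329$)
$m{\left(y \right)} = 1$ ($m{\left(y \right)} = \frac{2 y}{2 y} = 2 y \frac{1}{2 y} = 1$)
$f{\left(13,13 \right)} \left(g + m{\left(7 \right)}\right) = 16 \left(-329 + 1\right) = 16 \left(-328\right) = -5248$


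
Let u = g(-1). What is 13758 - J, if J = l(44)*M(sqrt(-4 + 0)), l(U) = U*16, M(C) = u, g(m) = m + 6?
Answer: 10238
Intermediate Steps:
g(m) = 6 + m
u = 5 (u = 6 - 1 = 5)
M(C) = 5
l(U) = 16*U
J = 3520 (J = (16*44)*5 = 704*5 = 3520)
13758 - J = 13758 - 1*3520 = 13758 - 3520 = 10238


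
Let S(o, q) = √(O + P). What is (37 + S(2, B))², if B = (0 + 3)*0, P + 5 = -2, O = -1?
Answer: 1361 + 148*I*√2 ≈ 1361.0 + 209.3*I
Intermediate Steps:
P = -7 (P = -5 - 2 = -7)
B = 0 (B = 3*0 = 0)
S(o, q) = 2*I*√2 (S(o, q) = √(-1 - 7) = √(-8) = 2*I*√2)
(37 + S(2, B))² = (37 + 2*I*√2)²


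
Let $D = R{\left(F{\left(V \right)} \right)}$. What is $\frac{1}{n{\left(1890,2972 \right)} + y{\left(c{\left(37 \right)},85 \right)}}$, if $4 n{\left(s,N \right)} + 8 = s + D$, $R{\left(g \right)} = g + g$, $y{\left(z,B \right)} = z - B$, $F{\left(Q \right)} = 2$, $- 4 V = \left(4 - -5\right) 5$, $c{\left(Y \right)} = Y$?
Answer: $\frac{2}{847} \approx 0.0023613$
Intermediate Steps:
$V = - \frac{45}{4}$ ($V = - \frac{\left(4 - -5\right) 5}{4} = - \frac{\left(4 + 5\right) 5}{4} = - \frac{9 \cdot 5}{4} = \left(- \frac{1}{4}\right) 45 = - \frac{45}{4} \approx -11.25$)
$R{\left(g \right)} = 2 g$
$D = 4$ ($D = 2 \cdot 2 = 4$)
$n{\left(s,N \right)} = -1 + \frac{s}{4}$ ($n{\left(s,N \right)} = -2 + \frac{s + 4}{4} = -2 + \frac{4 + s}{4} = -2 + \left(1 + \frac{s}{4}\right) = -1 + \frac{s}{4}$)
$\frac{1}{n{\left(1890,2972 \right)} + y{\left(c{\left(37 \right)},85 \right)}} = \frac{1}{\left(-1 + \frac{1}{4} \cdot 1890\right) + \left(37 - 85\right)} = \frac{1}{\left(-1 + \frac{945}{2}\right) + \left(37 - 85\right)} = \frac{1}{\frac{943}{2} - 48} = \frac{1}{\frac{847}{2}} = \frac{2}{847}$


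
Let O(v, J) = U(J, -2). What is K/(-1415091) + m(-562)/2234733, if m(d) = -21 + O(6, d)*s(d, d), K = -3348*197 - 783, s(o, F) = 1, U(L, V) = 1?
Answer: 491884350889/1054116851901 ≈ 0.46663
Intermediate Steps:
O(v, J) = 1
K = -660339 (K = -558*1182 - 783 = -659556 - 783 = -660339)
m(d) = -20 (m(d) = -21 + 1*1 = -21 + 1 = -20)
K/(-1415091) + m(-562)/2234733 = -660339/(-1415091) - 20/2234733 = -660339*(-1/1415091) - 20*1/2234733 = 220113/471697 - 20/2234733 = 491884350889/1054116851901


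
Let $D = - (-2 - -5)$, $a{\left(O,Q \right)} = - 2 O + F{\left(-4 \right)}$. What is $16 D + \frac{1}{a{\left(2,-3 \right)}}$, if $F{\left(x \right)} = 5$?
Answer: $-47$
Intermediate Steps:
$a{\left(O,Q \right)} = 5 - 2 O$ ($a{\left(O,Q \right)} = - 2 O + 5 = 5 - 2 O$)
$D = -3$ ($D = - (-2 + 5) = \left(-1\right) 3 = -3$)
$16 D + \frac{1}{a{\left(2,-3 \right)}} = 16 \left(-3\right) + \frac{1}{5 - 4} = -48 + \frac{1}{5 - 4} = -48 + 1^{-1} = -48 + 1 = -47$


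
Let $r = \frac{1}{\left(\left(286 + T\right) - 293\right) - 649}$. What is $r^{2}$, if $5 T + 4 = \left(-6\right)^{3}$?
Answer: $\frac{1}{490000} \approx 2.0408 \cdot 10^{-6}$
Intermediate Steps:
$T = -44$ ($T = - \frac{4}{5} + \frac{\left(-6\right)^{3}}{5} = - \frac{4}{5} + \frac{1}{5} \left(-216\right) = - \frac{4}{5} - \frac{216}{5} = -44$)
$r = - \frac{1}{700}$ ($r = \frac{1}{\left(\left(286 - 44\right) - 293\right) - 649} = \frac{1}{\left(242 - 293\right) - 649} = \frac{1}{-51 - 649} = \frac{1}{-700} = - \frac{1}{700} \approx -0.0014286$)
$r^{2} = \left(- \frac{1}{700}\right)^{2} = \frac{1}{490000}$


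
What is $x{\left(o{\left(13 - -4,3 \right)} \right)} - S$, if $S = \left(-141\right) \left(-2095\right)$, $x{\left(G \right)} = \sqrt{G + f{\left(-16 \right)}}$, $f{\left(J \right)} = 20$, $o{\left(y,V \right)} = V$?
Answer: $-295395 + \sqrt{23} \approx -2.9539 \cdot 10^{5}$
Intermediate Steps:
$x{\left(G \right)} = \sqrt{20 + G}$ ($x{\left(G \right)} = \sqrt{G + 20} = \sqrt{20 + G}$)
$S = 295395$
$x{\left(o{\left(13 - -4,3 \right)} \right)} - S = \sqrt{20 + 3} - 295395 = \sqrt{23} - 295395 = -295395 + \sqrt{23}$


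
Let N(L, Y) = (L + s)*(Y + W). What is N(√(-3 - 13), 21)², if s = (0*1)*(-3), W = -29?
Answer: -1024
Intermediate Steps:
s = 0 (s = 0*(-3) = 0)
N(L, Y) = L*(-29 + Y) (N(L, Y) = (L + 0)*(Y - 29) = L*(-29 + Y))
N(√(-3 - 13), 21)² = (√(-3 - 13)*(-29 + 21))² = (√(-16)*(-8))² = ((4*I)*(-8))² = (-32*I)² = -1024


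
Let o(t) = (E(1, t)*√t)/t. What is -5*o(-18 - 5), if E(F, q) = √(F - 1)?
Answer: 0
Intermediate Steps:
E(F, q) = √(-1 + F)
o(t) = 0 (o(t) = (√(-1 + 1)*√t)/t = (√0*√t)/t = (0*√t)/t = 0/t = 0)
-5*o(-18 - 5) = -5*0 = 0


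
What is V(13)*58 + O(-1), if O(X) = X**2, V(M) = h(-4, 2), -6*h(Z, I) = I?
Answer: -55/3 ≈ -18.333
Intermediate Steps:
h(Z, I) = -I/6
V(M) = -1/3 (V(M) = -1/6*2 = -1/3)
V(13)*58 + O(-1) = -1/3*58 + (-1)**2 = -58/3 + 1 = -55/3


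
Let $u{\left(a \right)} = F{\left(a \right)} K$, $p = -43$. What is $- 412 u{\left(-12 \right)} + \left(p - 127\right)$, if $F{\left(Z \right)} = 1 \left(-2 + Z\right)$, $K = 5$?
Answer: $28670$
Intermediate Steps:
$F{\left(Z \right)} = -2 + Z$
$u{\left(a \right)} = -10 + 5 a$ ($u{\left(a \right)} = \left(-2 + a\right) 5 = -10 + 5 a$)
$- 412 u{\left(-12 \right)} + \left(p - 127\right) = - 412 \left(-10 + 5 \left(-12\right)\right) - 170 = - 412 \left(-10 - 60\right) - 170 = \left(-412\right) \left(-70\right) - 170 = 28840 - 170 = 28670$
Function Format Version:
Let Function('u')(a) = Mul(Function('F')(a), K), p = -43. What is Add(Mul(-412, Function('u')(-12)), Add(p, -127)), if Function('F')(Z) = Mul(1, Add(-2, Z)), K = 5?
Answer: 28670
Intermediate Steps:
Function('F')(Z) = Add(-2, Z)
Function('u')(a) = Add(-10, Mul(5, a)) (Function('u')(a) = Mul(Add(-2, a), 5) = Add(-10, Mul(5, a)))
Add(Mul(-412, Function('u')(-12)), Add(p, -127)) = Add(Mul(-412, Add(-10, Mul(5, -12))), Add(-43, -127)) = Add(Mul(-412, Add(-10, -60)), -170) = Add(Mul(-412, -70), -170) = Add(28840, -170) = 28670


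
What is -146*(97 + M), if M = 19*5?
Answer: -28032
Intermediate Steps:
M = 95
-146*(97 + M) = -146*(97 + 95) = -146*192 = -28032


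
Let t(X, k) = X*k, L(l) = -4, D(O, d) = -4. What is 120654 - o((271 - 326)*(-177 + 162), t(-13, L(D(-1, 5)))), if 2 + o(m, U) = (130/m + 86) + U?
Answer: 19885444/165 ≈ 1.2052e+5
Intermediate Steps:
o(m, U) = 84 + U + 130/m (o(m, U) = -2 + ((130/m + 86) + U) = -2 + ((86 + 130/m) + U) = -2 + (86 + U + 130/m) = 84 + U + 130/m)
120654 - o((271 - 326)*(-177 + 162), t(-13, L(D(-1, 5)))) = 120654 - (84 - 13*(-4) + 130/(((271 - 326)*(-177 + 162)))) = 120654 - (84 + 52 + 130/((-55*(-15)))) = 120654 - (84 + 52 + 130/825) = 120654 - (84 + 52 + 130*(1/825)) = 120654 - (84 + 52 + 26/165) = 120654 - 1*22466/165 = 120654 - 22466/165 = 19885444/165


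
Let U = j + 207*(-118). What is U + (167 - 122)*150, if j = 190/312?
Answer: -2757361/156 ≈ -17675.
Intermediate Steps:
j = 95/156 (j = 190*(1/312) = 95/156 ≈ 0.60897)
U = -3810361/156 (U = 95/156 + 207*(-118) = 95/156 - 24426 = -3810361/156 ≈ -24425.)
U + (167 - 122)*150 = -3810361/156 + (167 - 122)*150 = -3810361/156 + 45*150 = -3810361/156 + 6750 = -2757361/156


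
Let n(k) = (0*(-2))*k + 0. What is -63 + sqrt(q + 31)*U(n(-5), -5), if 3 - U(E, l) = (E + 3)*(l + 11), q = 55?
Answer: -63 - 15*sqrt(86) ≈ -202.10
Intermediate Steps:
n(k) = 0 (n(k) = 0*k + 0 = 0 + 0 = 0)
U(E, l) = 3 - (3 + E)*(11 + l) (U(E, l) = 3 - (E + 3)*(l + 11) = 3 - (3 + E)*(11 + l))
-63 + sqrt(q + 31)*U(n(-5), -5) = -63 + sqrt(55 + 31)*(-30 - 11*0 - 3*(-5) - 1*0*(-5)) = -63 + sqrt(86)*(-30 + 0 + 15 + 0) = -63 + sqrt(86)*(-15) = -63 - 15*sqrt(86)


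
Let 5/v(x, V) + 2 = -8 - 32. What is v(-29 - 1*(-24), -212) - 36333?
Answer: -1525991/42 ≈ -36333.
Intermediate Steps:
v(x, V) = -5/42 (v(x, V) = 5/(-2 + (-8 - 32)) = 5/(-2 - 40) = 5/(-42) = 5*(-1/42) = -5/42)
v(-29 - 1*(-24), -212) - 36333 = -5/42 - 36333 = -1525991/42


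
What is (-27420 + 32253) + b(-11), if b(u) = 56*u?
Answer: 4217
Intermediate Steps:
(-27420 + 32253) + b(-11) = (-27420 + 32253) + 56*(-11) = 4833 - 616 = 4217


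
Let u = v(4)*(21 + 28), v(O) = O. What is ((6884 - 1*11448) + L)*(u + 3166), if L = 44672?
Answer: 134843096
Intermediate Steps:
u = 196 (u = 4*(21 + 28) = 4*49 = 196)
((6884 - 1*11448) + L)*(u + 3166) = ((6884 - 1*11448) + 44672)*(196 + 3166) = ((6884 - 11448) + 44672)*3362 = (-4564 + 44672)*3362 = 40108*3362 = 134843096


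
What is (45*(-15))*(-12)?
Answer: 8100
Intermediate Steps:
(45*(-15))*(-12) = -675*(-12) = 8100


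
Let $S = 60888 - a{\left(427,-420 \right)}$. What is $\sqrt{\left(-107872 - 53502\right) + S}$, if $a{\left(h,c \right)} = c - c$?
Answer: $i \sqrt{100486} \approx 317.0 i$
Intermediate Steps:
$a{\left(h,c \right)} = 0$
$S = 60888$ ($S = 60888 - 0 = 60888 + 0 = 60888$)
$\sqrt{\left(-107872 - 53502\right) + S} = \sqrt{\left(-107872 - 53502\right) + 60888} = \sqrt{-161374 + 60888} = \sqrt{-100486} = i \sqrt{100486}$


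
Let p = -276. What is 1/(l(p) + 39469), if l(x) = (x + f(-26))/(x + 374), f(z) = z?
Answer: 49/1933830 ≈ 2.5338e-5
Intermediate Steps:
l(x) = (-26 + x)/(374 + x) (l(x) = (x - 26)/(x + 374) = (-26 + x)/(374 + x))
1/(l(p) + 39469) = 1/((-26 - 276)/(374 - 276) + 39469) = 1/(-302/98 + 39469) = 1/((1/98)*(-302) + 39469) = 1/(-151/49 + 39469) = 1/(1933830/49) = 49/1933830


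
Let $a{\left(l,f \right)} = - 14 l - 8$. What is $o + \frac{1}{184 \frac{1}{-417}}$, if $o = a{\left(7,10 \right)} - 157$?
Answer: $- \frac{48809}{184} \approx -265.27$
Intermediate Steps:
$a{\left(l,f \right)} = -8 - 14 l$
$o = -263$ ($o = \left(-8 - 98\right) - 157 = -106 - 157 = -263$)
$o + \frac{1}{184 \frac{1}{-417}} = -263 + \frac{1}{184 \frac{1}{-417}} = -263 + \frac{1}{184 \left(- \frac{1}{417}\right)} = -263 + \frac{1}{- \frac{184}{417}} = -263 - \frac{417}{184} = - \frac{48809}{184}$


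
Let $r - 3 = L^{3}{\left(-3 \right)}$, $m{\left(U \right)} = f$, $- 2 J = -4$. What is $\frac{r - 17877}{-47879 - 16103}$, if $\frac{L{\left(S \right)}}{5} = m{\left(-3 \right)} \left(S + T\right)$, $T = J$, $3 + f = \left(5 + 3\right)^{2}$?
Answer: $\frac{28390499}{63982} \approx 443.73$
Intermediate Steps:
$J = 2$ ($J = \left(- \frac{1}{2}\right) \left(-4\right) = 2$)
$f = 61$ ($f = -3 + \left(5 + 3\right)^{2} = -3 + 8^{2} = -3 + 64 = 61$)
$T = 2$
$m{\left(U \right)} = 61$
$L{\left(S \right)} = 610 + 305 S$ ($L{\left(S \right)} = 5 \cdot 61 \left(S + 2\right) = 5 \cdot 61 \left(2 + S\right) = 5 \left(122 + 61 S\right) = 610 + 305 S$)
$r = -28372622$ ($r = 3 + \left(610 + 305 \left(-3\right)\right)^{3} = 3 + \left(610 - 915\right)^{3} = 3 + \left(-305\right)^{3} = 3 - 28372625 = -28372622$)
$\frac{r - 17877}{-47879 - 16103} = \frac{-28372622 - 17877}{-47879 - 16103} = - \frac{28390499}{-63982} = \left(-28390499\right) \left(- \frac{1}{63982}\right) = \frac{28390499}{63982}$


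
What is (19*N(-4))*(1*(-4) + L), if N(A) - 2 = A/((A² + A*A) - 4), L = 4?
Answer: 0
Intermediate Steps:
N(A) = 2 + A/(-4 + 2*A²) (N(A) = 2 + A/((A² + A*A) - 4) = 2 + A/((A² + A²) - 4) = 2 + A/(2*A² - 4) = 2 + A/(-4 + 2*A²))
(19*N(-4))*(1*(-4) + L) = (19*((-8 - 4 + 4*(-4)²)/(2*(-2 + (-4)²))))*(1*(-4) + 4) = (19*((-8 - 4 + 4*16)/(2*(-2 + 16))))*(-4 + 4) = (19*((½)*(-8 - 4 + 64)/14))*0 = (19*((½)*(1/14)*52))*0 = (19*(13/7))*0 = (247/7)*0 = 0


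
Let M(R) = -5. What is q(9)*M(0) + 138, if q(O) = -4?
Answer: 158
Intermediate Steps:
q(9)*M(0) + 138 = -4*(-5) + 138 = 20 + 138 = 158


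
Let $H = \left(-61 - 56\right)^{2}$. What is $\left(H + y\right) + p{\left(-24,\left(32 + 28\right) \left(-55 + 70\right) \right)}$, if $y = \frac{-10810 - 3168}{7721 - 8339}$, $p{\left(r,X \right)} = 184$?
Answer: $\frac{4293746}{309} \approx 13896.0$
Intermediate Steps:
$H = 13689$ ($H = \left(-117\right)^{2} = 13689$)
$y = \frac{6989}{309}$ ($y = - \frac{13978}{-618} = \left(-13978\right) \left(- \frac{1}{618}\right) = \frac{6989}{309} \approx 22.618$)
$\left(H + y\right) + p{\left(-24,\left(32 + 28\right) \left(-55 + 70\right) \right)} = \left(13689 + \frac{6989}{309}\right) + 184 = \frac{4236890}{309} + 184 = \frac{4293746}{309}$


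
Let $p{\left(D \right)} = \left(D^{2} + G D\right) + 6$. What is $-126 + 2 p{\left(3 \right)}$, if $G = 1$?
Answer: $-90$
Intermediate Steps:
$p{\left(D \right)} = 6 + D + D^{2}$ ($p{\left(D \right)} = \left(D^{2} + 1 D\right) + 6 = \left(D^{2} + D\right) + 6 = \left(D + D^{2}\right) + 6 = 6 + D + D^{2}$)
$-126 + 2 p{\left(3 \right)} = -126 + 2 \left(6 + 3 + 3^{2}\right) = -126 + 2 \left(6 + 3 + 9\right) = -126 + 2 \cdot 18 = -126 + 36 = -90$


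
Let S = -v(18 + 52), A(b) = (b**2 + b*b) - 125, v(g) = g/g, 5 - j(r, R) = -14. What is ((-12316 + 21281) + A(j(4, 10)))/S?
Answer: -9562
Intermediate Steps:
j(r, R) = 19 (j(r, R) = 5 - 1*(-14) = 5 + 14 = 19)
v(g) = 1
A(b) = -125 + 2*b**2 (A(b) = (b**2 + b**2) - 125 = 2*b**2 - 125 = -125 + 2*b**2)
S = -1 (S = -1*1 = -1)
((-12316 + 21281) + A(j(4, 10)))/S = ((-12316 + 21281) + (-125 + 2*19**2))/(-1) = (8965 + (-125 + 2*361))*(-1) = (8965 + (-125 + 722))*(-1) = (8965 + 597)*(-1) = 9562*(-1) = -9562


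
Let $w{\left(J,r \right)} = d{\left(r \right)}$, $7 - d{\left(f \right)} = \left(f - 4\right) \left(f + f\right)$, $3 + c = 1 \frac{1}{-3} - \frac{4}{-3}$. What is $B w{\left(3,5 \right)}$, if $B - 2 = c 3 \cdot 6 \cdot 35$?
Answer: $3774$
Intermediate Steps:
$c = -2$ ($c = -3 + \left(1 \frac{1}{-3} - \frac{4}{-3}\right) = -3 + \left(1 \left(- \frac{1}{3}\right) - - \frac{4}{3}\right) = -3 + \left(- \frac{1}{3} + \frac{4}{3}\right) = -3 + 1 = -2$)
$d{\left(f \right)} = 7 - 2 f \left(-4 + f\right)$ ($d{\left(f \right)} = 7 - \left(f - 4\right) \left(f + f\right) = 7 - \left(-4 + f\right) 2 f = 7 - 2 f \left(-4 + f\right)$)
$w{\left(J,r \right)} = 7 - 2 r^{2} + 8 r$
$B = -1258$ ($B = 2 + \left(-2\right) 3 \cdot 6 \cdot 35 = 2 + \left(-6\right) 6 \cdot 35 = 2 - 1260 = -1258$)
$B w{\left(3,5 \right)} = - 1258 \left(7 - 2 \cdot 5^{2} + 8 \cdot 5\right) = - 1258 \left(7 - 50 + 40\right) = \left(-1258\right) \left(-3\right) = 3774$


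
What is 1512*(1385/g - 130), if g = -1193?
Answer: -236590200/1193 ≈ -1.9832e+5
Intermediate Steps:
1512*(1385/g - 130) = 1512*(1385/(-1193) - 130) = 1512*(1385*(-1/1193) - 130) = 1512*(-1385/1193 - 130) = 1512*(-156475/1193) = -236590200/1193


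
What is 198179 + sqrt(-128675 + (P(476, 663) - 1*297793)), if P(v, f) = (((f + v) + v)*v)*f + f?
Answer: 198179 + sqrt(509248815) ≈ 2.2075e+5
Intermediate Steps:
P(v, f) = f + f*v*(f + 2*v) (P(v, f) = ((f + 2*v)*v)*f + f = (v*(f + 2*v))*f + f = f*v*(f + 2*v) + f = f + f*v*(f + 2*v))
198179 + sqrt(-128675 + (P(476, 663) - 1*297793)) = 198179 + sqrt(-128675 + (663*(1 + 2*476**2 + 663*476) - 1*297793)) = 198179 + sqrt(-128675 + (663*(1 + 2*226576 + 315588) - 297793)) = 198179 + sqrt(-128675 + (663*(1 + 453152 + 315588) - 297793)) = 198179 + sqrt(-128675 + (663*768741 - 297793)) = 198179 + sqrt(-128675 + (509675283 - 297793)) = 198179 + sqrt(-128675 + 509377490) = 198179 + sqrt(509248815)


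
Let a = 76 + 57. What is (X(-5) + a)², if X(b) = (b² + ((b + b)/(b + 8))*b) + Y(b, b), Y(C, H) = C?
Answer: 259081/9 ≈ 28787.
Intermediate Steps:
a = 133
X(b) = b + b² + 2*b²/(8 + b) (X(b) = (b² + ((b + b)/(b + 8))*b) + b = (b² + ((2*b)/(8 + b))*b) + b = (b² + (2*b/(8 + b))*b) + b = (b² + 2*b²/(8 + b)) + b = b + b² + 2*b²/(8 + b))
(X(-5) + a)² = (-5*(8 + (-5)² + 11*(-5))/(8 - 5) + 133)² = (-5*(8 + 25 - 55)/3 + 133)² = (-5*⅓*(-22) + 133)² = (110/3 + 133)² = (509/3)² = 259081/9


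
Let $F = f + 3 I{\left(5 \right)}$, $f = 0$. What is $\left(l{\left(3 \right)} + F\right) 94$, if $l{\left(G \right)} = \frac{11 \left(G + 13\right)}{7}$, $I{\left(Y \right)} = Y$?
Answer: $\frac{26414}{7} \approx 3773.4$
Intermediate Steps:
$F = 15$ ($F = 0 + 3 \cdot 5 = 0 + 15 = 15$)
$l{\left(G \right)} = \frac{143}{7} + \frac{11 G}{7}$ ($l{\left(G \right)} = 11 \left(13 + G\right) \frac{1}{7} = \left(143 + 11 G\right) \frac{1}{7} = \frac{143}{7} + \frac{11 G}{7}$)
$\left(l{\left(3 \right)} + F\right) 94 = \left(\left(\frac{143}{7} + \frac{11}{7} \cdot 3\right) + 15\right) 94 = \left(\left(\frac{143}{7} + \frac{33}{7}\right) + 15\right) 94 = \left(\frac{176}{7} + 15\right) 94 = \frac{281}{7} \cdot 94 = \frac{26414}{7}$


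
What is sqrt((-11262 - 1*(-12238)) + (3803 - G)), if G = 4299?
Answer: 4*sqrt(30) ≈ 21.909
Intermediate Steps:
sqrt((-11262 - 1*(-12238)) + (3803 - G)) = sqrt((-11262 - 1*(-12238)) + (3803 - 1*4299)) = sqrt((-11262 + 12238) + (3803 - 4299)) = sqrt(976 - 496) = sqrt(480) = 4*sqrt(30)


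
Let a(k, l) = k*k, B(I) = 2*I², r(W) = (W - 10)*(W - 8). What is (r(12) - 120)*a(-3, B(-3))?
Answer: -1008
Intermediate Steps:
r(W) = (-10 + W)*(-8 + W)
a(k, l) = k²
(r(12) - 120)*a(-3, B(-3)) = ((80 + 12² - 18*12) - 120)*(-3)² = ((80 + 144 - 216) - 120)*9 = (8 - 120)*9 = -112*9 = -1008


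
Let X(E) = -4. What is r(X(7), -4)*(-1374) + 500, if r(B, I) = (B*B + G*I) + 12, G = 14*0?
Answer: -37972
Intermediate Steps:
G = 0
r(B, I) = 12 + B² (r(B, I) = (B*B + 0*I) + 12 = (B² + 0) + 12 = B² + 12 = 12 + B²)
r(X(7), -4)*(-1374) + 500 = (12 + (-4)²)*(-1374) + 500 = (12 + 16)*(-1374) + 500 = 28*(-1374) + 500 = -38472 + 500 = -37972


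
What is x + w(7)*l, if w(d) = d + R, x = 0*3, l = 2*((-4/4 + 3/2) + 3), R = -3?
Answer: 28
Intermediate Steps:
l = 7 (l = 2*((-4*¼ + 3*(½)) + 3) = 2*((-1 + 3/2) + 3) = 2*(½ + 3) = 2*(7/2) = 7)
x = 0
w(d) = -3 + d (w(d) = d - 3 = -3 + d)
x + w(7)*l = 0 + (-3 + 7)*7 = 0 + 4*7 = 0 + 28 = 28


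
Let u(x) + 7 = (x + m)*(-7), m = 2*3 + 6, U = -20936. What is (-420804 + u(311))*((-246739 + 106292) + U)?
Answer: 68276628576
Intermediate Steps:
m = 12 (m = 6 + 6 = 12)
u(x) = -91 - 7*x (u(x) = -7 + (x + 12)*(-7) = -7 + (12 + x)*(-7) = -7 + (-84 - 7*x) = -91 - 7*x)
(-420804 + u(311))*((-246739 + 106292) + U) = (-420804 + (-91 - 7*311))*((-246739 + 106292) - 20936) = (-420804 + (-91 - 2177))*(-140447 - 20936) = (-420804 - 2268)*(-161383) = -423072*(-161383) = 68276628576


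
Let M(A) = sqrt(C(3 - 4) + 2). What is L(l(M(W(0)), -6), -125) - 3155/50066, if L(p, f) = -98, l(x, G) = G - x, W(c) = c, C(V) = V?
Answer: -4909623/50066 ≈ -98.063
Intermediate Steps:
M(A) = 1 (M(A) = sqrt((3 - 4) + 2) = sqrt(-1 + 2) = sqrt(1) = 1)
L(l(M(W(0)), -6), -125) - 3155/50066 = -98 - 3155/50066 = -4909623/50066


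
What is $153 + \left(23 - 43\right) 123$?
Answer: $-2307$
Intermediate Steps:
$153 + \left(23 - 43\right) 123 = 153 - 2460 = -2307$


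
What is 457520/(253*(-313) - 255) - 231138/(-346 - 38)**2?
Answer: -1192036061/162701312 ≈ -7.3265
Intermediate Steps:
457520/(253*(-313) - 255) - 231138/(-346 - 38)**2 = 457520/(-79189 - 255) - 231138/((-384)**2) = 457520/(-79444) - 231138/147456 = 457520*(-1/79444) - 231138*1/147456 = -114380/19861 - 12841/8192 = -1192036061/162701312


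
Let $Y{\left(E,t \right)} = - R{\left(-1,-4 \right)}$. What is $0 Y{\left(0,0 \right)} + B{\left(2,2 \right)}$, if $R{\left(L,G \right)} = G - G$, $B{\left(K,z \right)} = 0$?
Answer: $0$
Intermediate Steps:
$R{\left(L,G \right)} = 0$
$Y{\left(E,t \right)} = 0$ ($Y{\left(E,t \right)} = \left(-1\right) 0 = 0$)
$0 Y{\left(0,0 \right)} + B{\left(2,2 \right)} = 0 \cdot 0 + 0 = 0 + 0 = 0$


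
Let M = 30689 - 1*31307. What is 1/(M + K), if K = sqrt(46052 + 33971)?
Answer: -618/301901 - sqrt(80023)/301901 ≈ -0.0029840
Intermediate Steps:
K = sqrt(80023) ≈ 282.88
M = -618 (M = 30689 - 31307 = -618)
1/(M + K) = 1/(-618 + sqrt(80023))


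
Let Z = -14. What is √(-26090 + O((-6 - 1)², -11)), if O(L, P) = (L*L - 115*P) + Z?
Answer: I*√22438 ≈ 149.79*I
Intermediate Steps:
O(L, P) = -14 + L² - 115*P (O(L, P) = (L*L - 115*P) - 14 = (L² - 115*P) - 14 = -14 + L² - 115*P)
√(-26090 + O((-6 - 1)², -11)) = √(-26090 + (-14 + ((-6 - 1)²)² - 115*(-11))) = √(-26090 + (-14 + ((-7)²)² + 1265)) = √(-26090 + (-14 + 49² + 1265)) = √(-26090 + (-14 + 2401 + 1265)) = √(-26090 + 3652) = √(-22438) = I*√22438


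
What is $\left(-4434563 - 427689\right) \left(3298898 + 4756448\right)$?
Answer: $-39167122199192$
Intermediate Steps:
$\left(-4434563 - 427689\right) \left(3298898 + 4756448\right) = \left(-4434563 + \left(-1927603 + 1499914\right)\right) 8055346 = \left(-4434563 - 427689\right) 8055346 = \left(-4862252\right) 8055346 = -39167122199192$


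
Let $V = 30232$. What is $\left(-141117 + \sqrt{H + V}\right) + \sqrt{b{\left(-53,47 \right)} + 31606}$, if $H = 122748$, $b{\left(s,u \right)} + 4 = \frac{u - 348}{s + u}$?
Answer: $-141117 + 2 \sqrt{38245} + \frac{\sqrt{1139478}}{6} \approx -1.4055 \cdot 10^{5}$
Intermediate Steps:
$b{\left(s,u \right)} = -4 + \frac{-348 + u}{s + u}$ ($b{\left(s,u \right)} = -4 + \frac{u - 348}{s + u} = -4 + \frac{-348 + u}{s + u}$)
$\left(-141117 + \sqrt{H + V}\right) + \sqrt{b{\left(-53,47 \right)} + 31606} = \left(-141117 + \sqrt{122748 + 30232}\right) + \sqrt{\frac{-348 - -212 - 141}{-53 + 47} + 31606} = \left(-141117 + \sqrt{152980}\right) + \sqrt{\frac{-348 + 212 - 141}{-6} + 31606} = \left(-141117 + 2 \sqrt{38245}\right) + \sqrt{\left(- \frac{1}{6}\right) \left(-277\right) + 31606} = \left(-141117 + 2 \sqrt{38245}\right) + \sqrt{\frac{277}{6} + 31606} = \left(-141117 + 2 \sqrt{38245}\right) + \sqrt{\frac{189913}{6}} = \left(-141117 + 2 \sqrt{38245}\right) + \frac{\sqrt{1139478}}{6} = -141117 + 2 \sqrt{38245} + \frac{\sqrt{1139478}}{6}$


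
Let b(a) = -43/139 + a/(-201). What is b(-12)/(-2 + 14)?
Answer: -775/37252 ≈ -0.020804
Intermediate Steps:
b(a) = -43/139 - a/201 (b(a) = -43*1/139 + a*(-1/201) = -43/139 - a/201)
b(-12)/(-2 + 14) = (-43/139 - 1/201*(-12))/(-2 + 14) = (-43/139 + 4/67)/12 = (1/12)*(-2325/9313) = -775/37252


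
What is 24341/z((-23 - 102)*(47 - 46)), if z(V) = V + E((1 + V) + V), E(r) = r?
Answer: -24341/374 ≈ -65.083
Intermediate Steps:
z(V) = 1 + 3*V (z(V) = V + ((1 + V) + V) = V + (1 + 2*V) = 1 + 3*V)
24341/z((-23 - 102)*(47 - 46)) = 24341/(1 + 3*((-23 - 102)*(47 - 46))) = 24341/(1 + 3*(-125*1)) = 24341/(1 + 3*(-125)) = 24341/(1 - 375) = 24341/(-374) = 24341*(-1/374) = -24341/374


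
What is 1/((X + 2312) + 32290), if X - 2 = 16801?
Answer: 1/51405 ≈ 1.9453e-5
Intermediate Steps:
X = 16803 (X = 2 + 16801 = 16803)
1/((X + 2312) + 32290) = 1/((16803 + 2312) + 32290) = 1/(19115 + 32290) = 1/51405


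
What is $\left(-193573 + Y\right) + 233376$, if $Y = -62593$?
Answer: $-22790$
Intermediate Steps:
$\left(-193573 + Y\right) + 233376 = \left(-193573 - 62593\right) + 233376 = -256166 + 233376 = -22790$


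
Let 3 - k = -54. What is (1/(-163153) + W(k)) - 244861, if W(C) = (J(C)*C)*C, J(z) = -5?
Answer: -42600227219/163153 ≈ -2.6111e+5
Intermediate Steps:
k = 57 (k = 3 - 1*(-54) = 3 + 54 = 57)
W(C) = -5*C**2 (W(C) = (-5*C)*C = -5*C**2)
(1/(-163153) + W(k)) - 244861 = (1/(-163153) - 5*57**2) - 244861 = (-1/163153 - 5*3249) - 244861 = (-1/163153 - 16245) - 244861 = -2650420486/163153 - 244861 = -42600227219/163153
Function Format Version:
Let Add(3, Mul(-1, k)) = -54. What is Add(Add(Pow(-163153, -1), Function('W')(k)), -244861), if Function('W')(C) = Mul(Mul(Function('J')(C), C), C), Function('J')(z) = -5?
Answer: Rational(-42600227219, 163153) ≈ -2.6111e+5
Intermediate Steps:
k = 57 (k = Add(3, Mul(-1, -54)) = Add(3, 54) = 57)
Function('W')(C) = Mul(-5, Pow(C, 2)) (Function('W')(C) = Mul(Mul(-5, C), C) = Mul(-5, Pow(C, 2)))
Add(Add(Pow(-163153, -1), Function('W')(k)), -244861) = Add(Add(Pow(-163153, -1), Mul(-5, Pow(57, 2))), -244861) = Add(Add(Rational(-1, 163153), Mul(-5, 3249)), -244861) = Add(Add(Rational(-1, 163153), -16245), -244861) = Add(Rational(-2650420486, 163153), -244861) = Rational(-42600227219, 163153)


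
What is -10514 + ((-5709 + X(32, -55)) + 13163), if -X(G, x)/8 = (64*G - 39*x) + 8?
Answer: -36668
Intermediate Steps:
X(G, x) = -64 - 512*G + 312*x (X(G, x) = -8*((64*G - 39*x) + 8) = -8*((-39*x + 64*G) + 8) = -8*(8 - 39*x + 64*G) = -64 - 512*G + 312*x)
-10514 + ((-5709 + X(32, -55)) + 13163) = -10514 + ((-5709 + (-64 - 512*32 + 312*(-55))) + 13163) = -10514 + ((-5709 + (-64 - 16384 - 17160)) + 13163) = -10514 + ((-5709 - 33608) + 13163) = -10514 + (-39317 + 13163) = -10514 - 26154 = -36668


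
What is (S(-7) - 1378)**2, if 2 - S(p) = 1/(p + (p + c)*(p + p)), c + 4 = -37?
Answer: 837300031681/442225 ≈ 1.8934e+6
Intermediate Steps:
c = -41 (c = -4 - 37 = -41)
S(p) = 2 - 1/(p + 2*p*(-41 + p)) (S(p) = 2 - 1/(p + (p - 41)*(p + p)) = 2 - 1/(p + (-41 + p)*(2*p)) = 2 - 1/(p + 2*p*(-41 + p)))
(S(-7) - 1378)**2 = ((-1 - 162*(-7) + 4*(-7)**2)/((-7)*(-81 + 2*(-7))) - 1378)**2 = (-(-1 + 1134 + 4*49)/(7*(-81 - 14)) - 1378)**2 = (-1/7*(-1 + 1134 + 196)/(-95) - 1378)**2 = (-1/7*(-1/95)*1329 - 1378)**2 = (1329/665 - 1378)**2 = (-915041/665)**2 = 837300031681/442225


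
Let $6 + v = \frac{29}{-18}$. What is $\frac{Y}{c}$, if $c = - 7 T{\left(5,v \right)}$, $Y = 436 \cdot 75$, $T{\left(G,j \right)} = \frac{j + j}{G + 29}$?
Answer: $\frac{10006200}{959} \approx 10434.0$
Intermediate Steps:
$v = - \frac{137}{18}$ ($v = -6 + \frac{29}{-18} = -6 + 29 \left(- \frac{1}{18}\right) = -6 - \frac{29}{18} = - \frac{137}{18} \approx -7.6111$)
$T{\left(G,j \right)} = \frac{2 j}{29 + G}$
$Y = 32700$
$c = \frac{959}{306}$ ($c = - 7 \cdot 2 \left(- \frac{137}{18}\right) \frac{1}{29 + 5} = - 7 \cdot 2 \left(- \frac{137}{18}\right) \frac{1}{34} = \left(-7\right) \left(- \frac{137}{306}\right) = \frac{959}{306} \approx 3.134$)
$\frac{Y}{c} = \frac{32700}{\frac{959}{306}} = 32700 \cdot \frac{306}{959} = \frac{10006200}{959}$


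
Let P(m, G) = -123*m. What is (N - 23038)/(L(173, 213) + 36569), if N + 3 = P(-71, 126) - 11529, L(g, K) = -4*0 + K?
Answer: -25837/36782 ≈ -0.70244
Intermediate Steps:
L(g, K) = K (L(g, K) = 0 + K = K)
N = -2799 (N = -3 + (-123*(-71) - 11529) = -3 + (8733 - 11529) = -3 - 2796 = -2799)
(N - 23038)/(L(173, 213) + 36569) = (-2799 - 23038)/(213 + 36569) = -25837/36782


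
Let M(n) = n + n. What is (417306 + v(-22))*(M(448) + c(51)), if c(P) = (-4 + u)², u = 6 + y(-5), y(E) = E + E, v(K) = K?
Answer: 400592640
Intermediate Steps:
y(E) = 2*E
u = -4 (u = 6 + 2*(-5) = 6 - 10 = -4)
c(P) = 64 (c(P) = (-4 - 4)² = (-8)² = 64)
M(n) = 2*n
(417306 + v(-22))*(M(448) + c(51)) = (417306 - 22)*(2*448 + 64) = 417284*(896 + 64) = 417284*960 = 400592640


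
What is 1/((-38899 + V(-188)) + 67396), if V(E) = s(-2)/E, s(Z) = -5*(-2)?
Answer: 94/2678713 ≈ 3.5091e-5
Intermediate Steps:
s(Z) = 10
V(E) = 10/E
1/((-38899 + V(-188)) + 67396) = 1/((-38899 + 10/(-188)) + 67396) = 1/((-38899 + 10*(-1/188)) + 67396) = 1/((-38899 - 5/94) + 67396) = 1/(-3656511/94 + 67396) = 1/(2678713/94) = 94/2678713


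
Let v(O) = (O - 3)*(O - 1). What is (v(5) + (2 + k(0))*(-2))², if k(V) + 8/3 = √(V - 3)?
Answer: 676/9 - 112*I*√3/3 ≈ 75.111 - 64.663*I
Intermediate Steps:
v(O) = (-1 + O)*(-3 + O) (v(O) = (-3 + O)*(-1 + O) = (-1 + O)*(-3 + O))
k(V) = -8/3 + √(-3 + V) (k(V) = -8/3 + √(V - 3) = -8/3 + √(-3 + V))
(v(5) + (2 + k(0))*(-2))² = ((3 + 5² - 4*5) + (2 + (-8/3 + √(-3 + 0)))*(-2))² = ((3 + 25 - 20) + (2 + (-8/3 + √(-3)))*(-2))² = (8 + (2 + (-8/3 + I*√3))*(-2))² = (8 + (-⅔ + I*√3)*(-2))² = (8 + (4/3 - 2*I*√3))² = (28/3 - 2*I*√3)²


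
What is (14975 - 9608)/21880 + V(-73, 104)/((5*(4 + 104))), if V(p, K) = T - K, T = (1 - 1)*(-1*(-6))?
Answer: 31133/590760 ≈ 0.052700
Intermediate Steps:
T = 0 (T = 0*6 = 0)
V(p, K) = -K (V(p, K) = 0 - K = -K)
(14975 - 9608)/21880 + V(-73, 104)/((5*(4 + 104))) = (14975 - 9608)/21880 + (-1*104)/((5*(4 + 104))) = 5367*(1/21880) - 104/(5*108) = 5367/21880 - 104/540 = 5367/21880 - 104*1/540 = 5367/21880 - 26/135 = 31133/590760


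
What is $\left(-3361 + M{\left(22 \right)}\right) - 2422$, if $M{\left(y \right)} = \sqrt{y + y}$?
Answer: $-5783 + 2 \sqrt{11} \approx -5776.4$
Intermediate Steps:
$M{\left(y \right)} = \sqrt{2} \sqrt{y}$ ($M{\left(y \right)} = \sqrt{2 y} = \sqrt{2} \sqrt{y}$)
$\left(-3361 + M{\left(22 \right)}\right) - 2422 = \left(-3361 + \sqrt{2} \sqrt{22}\right) - 2422 = \left(-3361 + 2 \sqrt{11}\right) - 2422 = -5783 + 2 \sqrt{11}$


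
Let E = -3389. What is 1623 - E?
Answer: 5012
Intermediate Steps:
1623 - E = 1623 - 1*(-3389) = 1623 + 3389 = 5012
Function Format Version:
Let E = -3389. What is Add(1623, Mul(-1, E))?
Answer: 5012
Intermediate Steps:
Add(1623, Mul(-1, E)) = Add(1623, Mul(-1, -3389)) = Add(1623, 3389) = 5012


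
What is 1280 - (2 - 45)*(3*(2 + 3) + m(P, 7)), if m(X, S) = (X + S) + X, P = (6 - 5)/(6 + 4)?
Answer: 11173/5 ≈ 2234.6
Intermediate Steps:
P = ⅒ (P = 1/10 = 1*(⅒) = ⅒ ≈ 0.10000)
m(X, S) = S + 2*X (m(X, S) = (S + X) + X = S + 2*X)
1280 - (2 - 45)*(3*(2 + 3) + m(P, 7)) = 1280 - (2 - 45)*(3*(2 + 3) + (7 + 2*(⅒))) = 1280 - (-43)*(3*5 + (7 + ⅕)) = 1280 - (-43)*(15 + 36/5) = 1280 - (-43)*111/5 = 1280 - 1*(-4773/5) = 1280 + 4773/5 = 11173/5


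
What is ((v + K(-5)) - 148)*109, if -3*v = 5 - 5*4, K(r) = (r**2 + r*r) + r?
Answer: -10682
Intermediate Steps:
K(r) = r + 2*r**2 (K(r) = (r**2 + r**2) + r = 2*r**2 + r = r + 2*r**2)
v = 5 (v = -(5 - 5*4)/3 = -(5 - 20)/3 = -1/3*(-15) = 5)
((v + K(-5)) - 148)*109 = ((5 - 5*(1 + 2*(-5))) - 148)*109 = ((5 - 5*(1 - 10)) - 148)*109 = ((5 - 5*(-9)) - 148)*109 = ((5 + 45) - 148)*109 = (50 - 148)*109 = -98*109 = -10682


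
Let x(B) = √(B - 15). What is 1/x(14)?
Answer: -I ≈ -1.0*I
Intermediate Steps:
x(B) = √(-15 + B)
1/x(14) = 1/(√(-15 + 14)) = 1/(√(-1)) = 1/I = -I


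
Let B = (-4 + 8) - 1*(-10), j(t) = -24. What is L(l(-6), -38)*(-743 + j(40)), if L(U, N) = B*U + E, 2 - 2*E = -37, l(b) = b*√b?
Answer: -29913/2 + 64428*I*√6 ≈ -14957.0 + 1.5782e+5*I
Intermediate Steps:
l(b) = b^(3/2)
B = 14 (B = 4 + 10 = 14)
E = 39/2 (E = 1 - ½*(-37) = 1 + 37/2 = 39/2 ≈ 19.500)
L(U, N) = 39/2 + 14*U (L(U, N) = 14*U + 39/2 = 39/2 + 14*U)
L(l(-6), -38)*(-743 + j(40)) = (39/2 + 14*(-6)^(3/2))*(-743 - 24) = (39/2 + 14*(-6*I*√6))*(-767) = (39/2 - 84*I*√6)*(-767) = -29913/2 + 64428*I*√6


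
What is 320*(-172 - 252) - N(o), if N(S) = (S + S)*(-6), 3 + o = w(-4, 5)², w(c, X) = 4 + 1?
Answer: -135416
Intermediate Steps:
w(c, X) = 5
o = 22 (o = -3 + 5² = -3 + 25 = 22)
N(S) = -12*S (N(S) = (2*S)*(-6) = -12*S)
320*(-172 - 252) - N(o) = 320*(-172 - 252) - (-12)*22 = 320*(-424) - 1*(-264) = -135680 + 264 = -135416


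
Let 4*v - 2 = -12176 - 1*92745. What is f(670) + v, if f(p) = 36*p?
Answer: -8439/4 ≈ -2109.8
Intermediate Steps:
v = -104919/4 (v = ½ + (-12176 - 1*92745)/4 = ½ + (-12176 - 92745)/4 = ½ + (¼)*(-104921) = ½ - 104921/4 = -104919/4 ≈ -26230.)
f(670) + v = 36*670 - 104919/4 = 24120 - 104919/4 = -8439/4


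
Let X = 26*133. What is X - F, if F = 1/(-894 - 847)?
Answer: 6020379/1741 ≈ 3458.0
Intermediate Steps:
F = -1/1741 (F = 1/(-1741) = -1/1741 ≈ -0.00057438)
X = 3458
X - F = 3458 - 1*(-1/1741) = 3458 + 1/1741 = 6020379/1741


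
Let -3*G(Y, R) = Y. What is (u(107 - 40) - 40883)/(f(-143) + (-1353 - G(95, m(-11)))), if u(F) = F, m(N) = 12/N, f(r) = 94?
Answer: 61224/1841 ≈ 33.256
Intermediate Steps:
G(Y, R) = -Y/3
(u(107 - 40) - 40883)/(f(-143) + (-1353 - G(95, m(-11)))) = ((107 - 40) - 40883)/(94 + (-1353 - (-1)*95/3)) = (67 - 40883)/(94 + (-1353 - 1*(-95/3))) = -40816/(94 + (-1353 + 95/3)) = -40816/(94 - 3964/3) = -40816/(-3682/3) = -40816*(-3/3682) = 61224/1841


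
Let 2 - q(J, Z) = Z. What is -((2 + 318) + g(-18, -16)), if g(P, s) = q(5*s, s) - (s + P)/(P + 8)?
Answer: -1673/5 ≈ -334.60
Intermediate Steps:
q(J, Z) = 2 - Z
g(P, s) = 2 - s - (P + s)/(8 + P) (g(P, s) = (2 - s) - (s + P)/(P + 8) = (2 - s) - (P + s)/(8 + P) = 2 - s - (P + s)/(8 + P))
-((2 + 318) + g(-18, -16)) = -((2 + 318) + (16 - 18 - 9*(-16) - 1*(-18)*(-16))/(8 - 18)) = -(320 + (16 - 18 + 144 - 288)/(-10)) = -(320 - ⅒*(-146)) = -(320 + 73/5) = -1*1673/5 = -1673/5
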